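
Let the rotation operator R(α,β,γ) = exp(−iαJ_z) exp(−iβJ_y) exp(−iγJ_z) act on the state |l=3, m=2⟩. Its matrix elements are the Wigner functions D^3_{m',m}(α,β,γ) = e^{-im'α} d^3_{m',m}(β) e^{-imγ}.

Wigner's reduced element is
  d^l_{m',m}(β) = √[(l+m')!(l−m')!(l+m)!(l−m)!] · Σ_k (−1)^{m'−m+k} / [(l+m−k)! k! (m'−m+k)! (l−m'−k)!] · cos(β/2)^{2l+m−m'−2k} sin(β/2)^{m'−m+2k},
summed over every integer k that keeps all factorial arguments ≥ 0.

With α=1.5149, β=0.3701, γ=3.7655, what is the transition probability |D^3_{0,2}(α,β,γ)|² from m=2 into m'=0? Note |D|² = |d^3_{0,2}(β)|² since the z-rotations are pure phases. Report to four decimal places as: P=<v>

D^3_{0,2}(1.5149,0.3701,3.7655) = e^{-i·0·1.5149}·d^3_{0,2}(0.3701)·e^{-i·2·3.7655}. Compute d first:
c=cos(0.3701/2)=0.982927, s=sin(0.3701/2)=0.183996; N=√[6·6·120·1]=65.726707
The bounds max(0,m−m')=2 and min(l+m,l−m')=3 give 2 terms
  k=2: (−1)^0·65.7267/(12)·0.9829^4·0.1840^2 = +0.173086
  k=3: (−1)^1·65.7267/(12)·0.9829^2·0.1840^4 = -0.006065
d^3_{0,2}(0.3701) = +0.173086 -0.006065 = +0.167021
|D^3_{0,2}|² = |d^3_{0,2}(β)|² = (+0.167021)² = 0.027896 (the z-rotation phases have unit modulus)

P=0.0279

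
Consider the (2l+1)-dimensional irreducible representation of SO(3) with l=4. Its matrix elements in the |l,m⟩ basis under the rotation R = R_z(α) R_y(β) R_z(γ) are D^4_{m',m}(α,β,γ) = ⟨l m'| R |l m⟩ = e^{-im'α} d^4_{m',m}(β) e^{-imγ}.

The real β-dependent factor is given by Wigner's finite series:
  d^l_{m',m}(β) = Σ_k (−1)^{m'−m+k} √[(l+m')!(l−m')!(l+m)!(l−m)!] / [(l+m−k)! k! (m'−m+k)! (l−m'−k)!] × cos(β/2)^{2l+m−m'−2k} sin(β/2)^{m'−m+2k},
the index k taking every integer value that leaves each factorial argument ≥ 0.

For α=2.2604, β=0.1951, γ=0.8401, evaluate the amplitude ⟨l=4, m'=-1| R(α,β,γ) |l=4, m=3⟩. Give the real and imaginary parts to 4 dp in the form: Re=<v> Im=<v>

Split into d^4_{-1,3}(β=0.1951) × two z-phases.
Half-angle: c=0.995246, s=0.097395. N=√(6·120·5040·1)=1904.940944
k∈{4,5} keeps every argument non-negative
  k=4: (−1)^0·1904.9409/(144)·0.9952^4·0.0974^4 = +0.001168
  k=5: (−1)^1·1904.9409/(240)·0.9952^2·0.0974^6 = -0.000007
d^4_{-1,3}(0.1951) = +0.001168 -0.000007 = +0.001161
Attach z-rotation phases: D = e^{-i(-1)(2.2604)}·(+0.001161)·e^{-i(3)(0.8401)} = +0.001122-0.000298i

Re=0.0011 Im=-0.0003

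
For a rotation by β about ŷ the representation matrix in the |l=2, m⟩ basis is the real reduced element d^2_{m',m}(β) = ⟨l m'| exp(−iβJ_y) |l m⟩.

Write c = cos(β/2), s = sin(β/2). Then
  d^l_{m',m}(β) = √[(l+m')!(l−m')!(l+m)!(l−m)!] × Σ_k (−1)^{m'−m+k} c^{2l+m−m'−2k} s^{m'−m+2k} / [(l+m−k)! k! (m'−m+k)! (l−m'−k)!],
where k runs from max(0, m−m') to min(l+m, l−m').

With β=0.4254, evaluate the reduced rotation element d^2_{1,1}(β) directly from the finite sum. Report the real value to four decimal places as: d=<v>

d^2_{1,1}(β=0.4254) via Wigner's sum:
With c≡cos(β/2)=0.977465 and s≡sin(β/2)=0.211100, N=[6·1·6·1]^{1/2}=6.000000
The bounds max(0,m−m')=0 and min(l+m,l−m')=1 give 2 terms
  k=0: (−1)^0·6.0000/(6)·0.9775^4·0.2111^0 = +0.912860
  k=1: (−1)^1·6.0000/(2)·0.9775^2·0.2111^2 = -0.127732
d^2_{1,1}(0.4254) = +0.912860 -0.127732 = +0.785128

d=0.7851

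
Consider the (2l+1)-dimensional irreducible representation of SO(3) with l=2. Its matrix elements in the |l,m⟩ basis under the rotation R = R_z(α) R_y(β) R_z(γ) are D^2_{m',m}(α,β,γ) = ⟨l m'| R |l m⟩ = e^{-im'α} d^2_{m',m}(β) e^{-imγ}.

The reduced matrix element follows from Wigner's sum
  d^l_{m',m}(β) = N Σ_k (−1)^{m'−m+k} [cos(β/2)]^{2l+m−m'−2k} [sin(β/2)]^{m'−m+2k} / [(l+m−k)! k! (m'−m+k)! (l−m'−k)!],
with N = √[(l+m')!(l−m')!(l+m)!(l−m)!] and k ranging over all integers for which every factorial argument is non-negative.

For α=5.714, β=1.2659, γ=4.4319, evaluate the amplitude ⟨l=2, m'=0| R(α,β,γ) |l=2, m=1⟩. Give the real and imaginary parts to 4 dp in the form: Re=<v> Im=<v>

First d^2_{0,1}(β=1.2659), then the phase factors e^{-i(0)α} and e^{-i(1)γ}:
With c≡cos(β/2)=0.806286 and s≡sin(β/2)=0.591526, N=[2·2·6·1]^{1/2}=4.898979
Admissible k: 1..2 (factorial args all ≥0)
  k=1: (−1)^0·4.8990/(2)·0.8063^3·0.5915^1 = +0.759481
  k=2: (−1)^1·4.8990/(2)·0.8063^1·0.5915^3 = -0.408777
d^2_{0,1}(1.2659) = +0.759481 -0.408777 = +0.350704
D = (+1.000000+0.000000i)·(+0.350704)·(-0.276826+0.960920i) = -0.097084+0.336999i

Re=-0.0971 Im=0.3370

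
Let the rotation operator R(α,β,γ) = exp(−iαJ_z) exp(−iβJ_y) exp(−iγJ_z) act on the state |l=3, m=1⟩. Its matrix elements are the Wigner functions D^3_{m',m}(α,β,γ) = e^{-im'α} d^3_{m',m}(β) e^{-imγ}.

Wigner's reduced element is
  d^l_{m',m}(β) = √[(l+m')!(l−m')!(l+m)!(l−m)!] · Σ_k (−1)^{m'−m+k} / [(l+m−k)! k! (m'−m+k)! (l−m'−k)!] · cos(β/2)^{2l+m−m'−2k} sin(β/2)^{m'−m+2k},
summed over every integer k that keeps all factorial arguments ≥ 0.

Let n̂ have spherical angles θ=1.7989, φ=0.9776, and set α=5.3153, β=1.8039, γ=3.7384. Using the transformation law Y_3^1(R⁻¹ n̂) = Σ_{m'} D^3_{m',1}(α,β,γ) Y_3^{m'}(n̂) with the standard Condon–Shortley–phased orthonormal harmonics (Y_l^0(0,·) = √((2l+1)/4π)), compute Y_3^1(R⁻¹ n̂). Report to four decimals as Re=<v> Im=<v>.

Re=-0.1389 Im=-0.1061

Need the full column D^3_{m',1} for m'=−3..3 at α=5.3153, β=1.8039, γ=3.7384.
cos(β/2)=0.620081, sin(β/2)=0.784538
d^3_{-3,1}: single k=4 term ⇒ +0.564154;  D = +0.528214-0.198141i
d^3_{-2,1}: k∈[3..4] ⇒ +0.728144 -0.582797 = +0.145347;  D = +0.119215+0.083147i
d^3_{-1,1}: k∈[2..4] ⇒ +0.545976 -1.165312 +0.233175 = -0.386161;  D = +0.002357-0.386154i
d^3_{0,1}: k∈[1..3] ⇒ +0.249142 -1.196462 +0.638422 = -0.308898;  D = +0.255500-0.173602i
d^3_{1,1}: k∈[0..2] ⇒ +0.056845 -0.727968 +0.873984 = +0.202861;  D = -0.189054-0.073562i
d^3_{2,1}: k∈[0..1] ⇒ -0.227435 +0.728144 = +0.500709;  D = -0.115044-0.487313i
d^3_{3,1}: single k=0 term ⇒ +0.352426;  D = +0.236607-0.261191i
Y_3^{m'}(θ=1.7989,φ=0.9776) and Σ D·Y over m':
  (+0.5282-0.1981i)·(-0.3773-0.0799i)  (+0.1192+0.0831i)·(+0.0822+0.2033i)  (+0.0024-0.3862i)·(-0.1310+0.1943i)  (+0.2555-0.1736i)·(+0.2316+0.0000i)  (-0.1891-0.0736i)·(+0.1310+0.1943i)  (-0.1150-0.4873i)·(+0.0822-0.2033i)  (+0.2366-0.2612i)·(+0.3773-0.0799i)
Y_3^1(R⁻¹ n̂) = -0.138934-0.106068i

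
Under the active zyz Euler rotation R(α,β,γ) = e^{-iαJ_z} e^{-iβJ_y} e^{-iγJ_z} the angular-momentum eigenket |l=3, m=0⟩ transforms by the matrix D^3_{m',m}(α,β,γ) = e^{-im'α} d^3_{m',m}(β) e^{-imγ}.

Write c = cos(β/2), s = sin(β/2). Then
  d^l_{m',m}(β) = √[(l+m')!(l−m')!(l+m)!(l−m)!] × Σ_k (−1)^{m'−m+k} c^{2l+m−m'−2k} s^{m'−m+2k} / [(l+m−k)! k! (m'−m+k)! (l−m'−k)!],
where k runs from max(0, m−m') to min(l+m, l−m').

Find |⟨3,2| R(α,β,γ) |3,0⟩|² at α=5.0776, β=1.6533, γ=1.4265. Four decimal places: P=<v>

D^3_{2,0}(5.0776,1.6533,1.4265) = e^{-i·2·5.0776}·d^3_{2,0}(1.6533)·e^{-i·0·1.4265}. Compute d first:
With c≡cos(β/2)=0.677344 and s≡sin(β/2)=0.735666, N=[120·1·6·6]^{1/2}=65.726707
k∈{0,1} keeps every argument non-negative
  k=0: (−1)^2·65.7267/(12)·0.6773^4·0.7357^2 = +0.623964
  k=1: (−1)^3·65.7267/(12)·0.6773^2·0.7357^4 = -0.736043
d^3_{2,0}(1.6533) = +0.623964 -0.736043 = -0.112078
|D^3_{2,0}|² = |d^3_{2,0}(β)|² = (-0.112078)² = 0.012562 (the z-rotation phases have unit modulus)

P=0.0126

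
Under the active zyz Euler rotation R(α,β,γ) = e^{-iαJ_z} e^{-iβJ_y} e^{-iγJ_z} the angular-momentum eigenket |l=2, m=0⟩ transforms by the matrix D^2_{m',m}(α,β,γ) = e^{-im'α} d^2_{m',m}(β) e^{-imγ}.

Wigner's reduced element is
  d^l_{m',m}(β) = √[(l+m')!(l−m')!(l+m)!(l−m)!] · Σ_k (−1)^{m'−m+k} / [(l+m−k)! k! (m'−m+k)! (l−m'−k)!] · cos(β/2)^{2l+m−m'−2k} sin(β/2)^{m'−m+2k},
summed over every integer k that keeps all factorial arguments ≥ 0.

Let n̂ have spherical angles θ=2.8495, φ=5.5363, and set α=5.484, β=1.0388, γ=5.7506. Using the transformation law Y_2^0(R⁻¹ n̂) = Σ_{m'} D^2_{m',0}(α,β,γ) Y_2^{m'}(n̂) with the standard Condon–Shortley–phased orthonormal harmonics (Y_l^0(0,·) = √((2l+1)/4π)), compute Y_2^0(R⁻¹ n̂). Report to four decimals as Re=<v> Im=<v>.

Re=-0.2618 Im=0.0000

Need the full column D^2_{m',0} for m'=−2..2 at α=5.484, β=1.0388, γ=5.7506.
cos(β/2)=0.868117, sin(β/2)=0.496359
d^2_{-2,0}: single k=2 term ⇒ +0.454804;  D = -0.012539-0.454632i
d^2_{-1,0}: k∈[1..2] ⇒ +0.795439 -0.260041 = +0.535397;  D = +0.373328-0.383767i
d^2_{0,0}: k∈[0..2] ⇒ +0.567954 -0.742693 +0.060699 = -0.114039;  D = -0.114039+0.000000i
d^2_{1,0}: k∈[0..1] ⇒ -0.795439 +0.260041 = -0.535397;  D = -0.373328-0.383767i
d^2_{2,0}: single k=0 term ⇒ +0.454804;  D = -0.012539+0.454632i
Y_2^{m'}(θ=2.8495,φ=5.5363) and Σ D·Y over m':
  (-0.0125-0.4546i)·(+0.0025+0.0319i)  (+0.3733-0.3838i)·(-0.1563-0.1447i)  (-0.1140+0.0000i)·(+0.5523+0.0000i)  (-0.3733-0.3838i)·(+0.1563-0.1447i)  (-0.0125+0.4546i)·(+0.0025-0.0319i)
Y_2^0(R⁻¹ n̂) = -0.261820+0.000000i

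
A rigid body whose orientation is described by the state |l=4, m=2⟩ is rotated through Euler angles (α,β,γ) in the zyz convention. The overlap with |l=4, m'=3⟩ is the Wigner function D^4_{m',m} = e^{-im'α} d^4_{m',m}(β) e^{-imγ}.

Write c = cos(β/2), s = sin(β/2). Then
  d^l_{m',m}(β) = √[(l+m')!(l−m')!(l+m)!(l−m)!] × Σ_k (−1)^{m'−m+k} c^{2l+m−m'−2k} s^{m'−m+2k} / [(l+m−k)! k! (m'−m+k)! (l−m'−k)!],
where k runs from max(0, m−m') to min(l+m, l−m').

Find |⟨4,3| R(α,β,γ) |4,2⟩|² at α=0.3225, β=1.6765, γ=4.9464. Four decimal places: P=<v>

D^4_{3,2}(0.3225,1.6765,4.9464) = e^{-i·3·0.3225}·d^4_{3,2}(1.6765)·e^{-i·2·4.9464}. Compute d first:
With c≡cos(β/2)=0.668765 and s≡sin(β/2)=0.743474, N=[5040·1·720·2]^{1/2}=2693.993318
The bounds max(0,m−m')=0 and min(l+m,l−m')=1 give 2 terms
  k=0: (−1)^1·2693.9933/(720)·0.6688^7·0.7435^1 = -0.166435
  k=1: (−1)^2·2693.9933/(240)·0.6688^5·0.7435^3 = +0.617092
d^4_{3,2}(1.6765) = -0.166435 +0.617092 = +0.450657
|D^4_{3,2}|² = |d^4_{3,2}(β)|² = (+0.450657)² = 0.203092 (the z-rotation phases have unit modulus)

P=0.2031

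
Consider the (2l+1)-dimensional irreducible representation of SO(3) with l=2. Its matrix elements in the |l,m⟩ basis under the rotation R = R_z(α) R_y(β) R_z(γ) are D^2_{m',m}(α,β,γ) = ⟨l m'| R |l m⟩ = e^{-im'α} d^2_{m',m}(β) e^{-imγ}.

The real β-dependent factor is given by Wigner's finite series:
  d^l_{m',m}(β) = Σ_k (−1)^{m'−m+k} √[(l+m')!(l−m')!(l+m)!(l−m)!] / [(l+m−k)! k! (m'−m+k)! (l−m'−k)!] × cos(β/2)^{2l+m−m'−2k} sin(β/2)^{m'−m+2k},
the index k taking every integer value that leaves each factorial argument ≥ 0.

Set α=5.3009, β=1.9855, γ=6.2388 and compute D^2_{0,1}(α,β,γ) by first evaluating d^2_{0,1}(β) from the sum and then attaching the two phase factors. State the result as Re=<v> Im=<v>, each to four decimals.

First d^2_{0,1}(β=1.9855), then the phase factors e^{-i(0)α} and e^{-i(1)γ}:
Half-angle: c=0.546389, s=0.837532. N=√(2·2·6·1)=4.898979
k∈{1,2} keeps every argument non-negative
  k=1: (−1)^0·4.8990/(2)·0.5464^3·0.8375^1 = +0.334643
  k=2: (−1)^1·4.8990/(2)·0.5464^1·0.8375^3 = -0.786287
d^2_{0,1}(1.9855) = +0.334643 -0.786287 = -0.451644
Attach z-rotation phases: D = e^{-i(0)(5.3009)}·(-0.451644)·e^{-i(1)(6.2388)} = -0.451199-0.020040i

Re=-0.4512 Im=-0.0200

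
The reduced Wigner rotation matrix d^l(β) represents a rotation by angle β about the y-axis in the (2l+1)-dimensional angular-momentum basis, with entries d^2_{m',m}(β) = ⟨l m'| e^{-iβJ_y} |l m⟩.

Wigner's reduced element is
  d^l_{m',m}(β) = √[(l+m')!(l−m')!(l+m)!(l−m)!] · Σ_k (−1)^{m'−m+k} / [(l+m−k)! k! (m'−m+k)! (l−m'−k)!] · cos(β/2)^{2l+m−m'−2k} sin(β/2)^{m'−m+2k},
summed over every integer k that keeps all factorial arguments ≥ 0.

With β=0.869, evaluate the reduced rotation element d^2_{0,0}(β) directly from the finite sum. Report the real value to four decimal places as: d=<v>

d^2_{0,0}(β=0.869) via Wigner's sum:
With c≡cos(β/2)=0.907081 and s≡sin(β/2)=0.420957, N=[2·2·2·2]^{1/2}=4.000000
Admissible k: 0..2 (factorial args all ≥0)
  k=0: (−1)^0·4.0000/(4)·0.9071^4·0.4210^0 = +0.676992
  k=1: (−1)^1·4.0000/(1)·0.9071^2·0.4210^2 = -0.583213
  k=2: (−1)^2·4.0000/(4)·0.9071^0·0.4210^4 = +0.031402
d^2_{0,0}(0.869) = +0.676992 -0.583213 +0.031402 = +0.125181

d=0.1252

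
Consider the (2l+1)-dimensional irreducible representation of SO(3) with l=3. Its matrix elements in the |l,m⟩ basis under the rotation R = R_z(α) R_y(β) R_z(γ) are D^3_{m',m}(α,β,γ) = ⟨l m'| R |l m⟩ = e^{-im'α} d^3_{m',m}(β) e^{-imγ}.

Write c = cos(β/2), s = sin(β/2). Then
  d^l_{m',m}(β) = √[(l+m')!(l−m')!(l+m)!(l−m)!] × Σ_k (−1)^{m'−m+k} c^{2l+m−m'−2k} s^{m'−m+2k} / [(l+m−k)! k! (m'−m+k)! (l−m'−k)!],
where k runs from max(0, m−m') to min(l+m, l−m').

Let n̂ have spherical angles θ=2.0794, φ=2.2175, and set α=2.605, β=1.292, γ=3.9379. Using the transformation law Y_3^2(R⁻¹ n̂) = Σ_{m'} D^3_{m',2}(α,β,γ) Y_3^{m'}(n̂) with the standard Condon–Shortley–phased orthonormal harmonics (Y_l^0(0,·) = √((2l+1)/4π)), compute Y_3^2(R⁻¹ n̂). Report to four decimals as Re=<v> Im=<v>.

Re=-0.3050 Im=-0.2355

Need the full column D^3_{m',2} for m'=−3..3 at α=2.605, β=1.292, γ=3.9379.
cos(β/2)=0.798498, sin(β/2)=0.601997
d^3_{-3,2}: single k=5 term ⇒ +0.154640;  D = +0.154354-0.009396i
d^3_{-2,2}: k∈[4..5] ⇒ +0.418693 -0.047596 = +0.371098;  D = -0.329880-0.169979i
d^3_{-1,2}: k∈[3..4] ⇒ +0.702482 -0.199639 = +0.502843;  D = +0.266426+0.426460i
d^3_{0,2}: k∈[2..3] ⇒ +0.806948 -0.458655 = +0.348292;  D = -0.007599-0.348209i
d^3_{1,2}: k∈[1..2] ⇒ +0.617965 -0.702482 = -0.084517;  D = +0.041611-0.073564i
d^3_{2,2}: k∈[0..1] ⇒ +0.259205 -0.736639 = -0.477434;  D = -0.414462+0.236991i
d^3_{3,2}: single k=0 term ⇒ -0.478674;  D = +0.478603+0.008215i
Y_3^{m'}(θ=2.0794,φ=2.2175) and Σ D·Y over m':
  (+0.1544-0.0094i)·(+0.2593-0.1004i)  (-0.3299-0.1700i)·(+0.1040-0.3651i)  (+0.2664+0.4265i)·(-0.0316-0.0418i)  (-0.0076-0.3482i)·(+0.3297+0.0000i)  (+0.0416-0.0736i)·(+0.0316-0.0418i)  (-0.4145+0.2370i)·(+0.1040+0.3651i)  (+0.4786+0.0082i)·(-0.2593-0.1004i)
Y_3^2(R⁻¹ n̂) = -0.305016-0.235479i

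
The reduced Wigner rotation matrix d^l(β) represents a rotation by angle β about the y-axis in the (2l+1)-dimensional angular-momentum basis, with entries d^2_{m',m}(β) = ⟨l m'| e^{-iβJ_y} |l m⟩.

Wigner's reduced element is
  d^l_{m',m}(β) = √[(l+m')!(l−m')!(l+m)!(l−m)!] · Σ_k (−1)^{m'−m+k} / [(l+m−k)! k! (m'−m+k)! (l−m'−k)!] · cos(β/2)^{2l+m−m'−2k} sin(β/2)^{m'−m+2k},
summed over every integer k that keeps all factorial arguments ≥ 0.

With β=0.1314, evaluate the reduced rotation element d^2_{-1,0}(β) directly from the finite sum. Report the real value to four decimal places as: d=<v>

d=0.1591

d^2_{-1,0}(β=0.1314) via Wigner's sum:
With c≡cos(β/2)=0.997843 and s≡sin(β/2)=0.065653, N=[1·6·2·2]^{1/2}=4.898979
Admissible k: 1..2 (factorial args all ≥0)
  k=1: (−1)^0·4.8990/(2)·0.9978^3·0.0657^1 = +0.159777
  k=2: (−1)^1·4.8990/(2)·0.9978^1·0.0657^3 = -0.000692
d^2_{-1,0}(0.1314) = +0.159777 -0.000692 = +0.159085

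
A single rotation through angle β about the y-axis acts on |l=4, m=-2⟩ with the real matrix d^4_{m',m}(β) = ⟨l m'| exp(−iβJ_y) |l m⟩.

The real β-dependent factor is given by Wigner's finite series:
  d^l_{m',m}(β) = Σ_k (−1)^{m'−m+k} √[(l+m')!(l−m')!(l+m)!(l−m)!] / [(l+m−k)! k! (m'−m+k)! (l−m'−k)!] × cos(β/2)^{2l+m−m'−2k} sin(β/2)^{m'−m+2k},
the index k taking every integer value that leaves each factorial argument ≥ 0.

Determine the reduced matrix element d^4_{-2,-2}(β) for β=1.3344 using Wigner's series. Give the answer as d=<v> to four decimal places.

d=-0.0973

d^4_{-2,-2}(β=1.3344) via Wigner's sum:
Half-angle: c=0.785557, s=0.618789. N=√(2·720·2·720)=1440.000000
The bounds max(0,m−m')=0 and min(l+m,l−m')=2 give 3 terms
  k=0: (−1)^0·1440.0000/(1440)·0.7856^8·0.6188^0 = +0.145018
  k=1: (−1)^1·1440.0000/(120)·0.7856^6·0.6188^2 = -1.079776
  k=2: (−1)^2·1440.0000/(96)·0.7856^4·0.6188^4 = +0.837477
d^4_{-2,-2}(1.3344) = +0.145018 -1.079776 +0.837477 = -0.097281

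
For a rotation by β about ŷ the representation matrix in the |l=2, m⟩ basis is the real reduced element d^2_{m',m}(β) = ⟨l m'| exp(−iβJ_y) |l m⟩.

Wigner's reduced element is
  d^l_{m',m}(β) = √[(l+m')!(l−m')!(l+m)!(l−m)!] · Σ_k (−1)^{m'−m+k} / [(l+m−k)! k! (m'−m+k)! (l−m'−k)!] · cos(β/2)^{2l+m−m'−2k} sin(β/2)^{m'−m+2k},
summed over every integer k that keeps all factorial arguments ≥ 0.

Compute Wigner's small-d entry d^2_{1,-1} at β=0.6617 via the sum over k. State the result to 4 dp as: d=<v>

d^2_{1,-1}(β=0.6617) via Wigner's sum:
Half-angle: c=0.945767, s=0.324847. N=√(6·1·1·6)=6.000000
k∈{0,1} keeps every argument non-negative
  k=0: (−1)^2·6.0000/(2)·0.9458^2·0.3248^2 = +0.283170
  k=1: (−1)^3·6.0000/(6)·0.9458^0·0.3248^4 = -0.011136
d^2_{1,-1}(0.6617) = +0.283170 -0.011136 = +0.272034

d=0.2720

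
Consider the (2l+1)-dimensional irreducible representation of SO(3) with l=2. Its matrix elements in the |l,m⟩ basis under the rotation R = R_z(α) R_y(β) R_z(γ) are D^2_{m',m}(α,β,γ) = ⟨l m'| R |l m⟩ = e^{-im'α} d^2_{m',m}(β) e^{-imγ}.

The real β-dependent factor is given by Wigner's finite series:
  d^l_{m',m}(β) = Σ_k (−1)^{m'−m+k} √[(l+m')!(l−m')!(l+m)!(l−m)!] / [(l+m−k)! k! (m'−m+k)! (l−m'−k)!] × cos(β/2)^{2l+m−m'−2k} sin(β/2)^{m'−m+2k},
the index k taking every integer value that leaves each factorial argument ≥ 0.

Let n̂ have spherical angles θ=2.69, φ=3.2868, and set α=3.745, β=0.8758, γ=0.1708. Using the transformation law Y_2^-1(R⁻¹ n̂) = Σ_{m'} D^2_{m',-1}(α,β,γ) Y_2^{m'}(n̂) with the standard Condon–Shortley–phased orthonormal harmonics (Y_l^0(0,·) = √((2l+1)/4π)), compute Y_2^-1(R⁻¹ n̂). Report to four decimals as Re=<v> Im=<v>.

Re=-0.1906 Im=-0.0746

Need the full column D^2_{m',-1} for m'=−2..2 at α=3.745, β=0.8758, γ=0.1708.
cos(β/2)=0.905644, sin(β/2)=0.424039
d^2_{-2,-1}: single k=1 term ⇒ +0.629953;  D = +0.120940+0.618235i
d^2_{-1,-1}: k∈[0..1] ⇒ +0.672714 -0.442433 = +0.230281;  D = -0.164645-0.161001i
d^2_{0,-1}: k∈[0..1] ⇒ -0.771532 +0.169141 = -0.602390;  D = -0.593625-0.102389i
d^2_{1,-1}: k∈[0..1] ⇒ +0.442433 -0.032331 = +0.410101;  D = -0.372321+0.171931i
d^2_{2,-1}: single k=0 term ⇒ -0.138103;  D = -0.070385+0.118821i
Y_2^{m'}(θ=2.69,φ=3.2868) and Σ D·Y over m':
  (+0.1209+0.6182i)·(+0.0705-0.0211i)  (-0.1646-0.1610i)·(+0.3001-0.0439i)  (-0.5936-0.1024i)·(+0.4506+0.0000i)  (-0.3723+0.1719i)·(-0.3001-0.0439i)  (-0.0704+0.1188i)·(+0.0705+0.0211i)
Y_2^-1(R⁻¹ n̂) = -0.190584-0.074576i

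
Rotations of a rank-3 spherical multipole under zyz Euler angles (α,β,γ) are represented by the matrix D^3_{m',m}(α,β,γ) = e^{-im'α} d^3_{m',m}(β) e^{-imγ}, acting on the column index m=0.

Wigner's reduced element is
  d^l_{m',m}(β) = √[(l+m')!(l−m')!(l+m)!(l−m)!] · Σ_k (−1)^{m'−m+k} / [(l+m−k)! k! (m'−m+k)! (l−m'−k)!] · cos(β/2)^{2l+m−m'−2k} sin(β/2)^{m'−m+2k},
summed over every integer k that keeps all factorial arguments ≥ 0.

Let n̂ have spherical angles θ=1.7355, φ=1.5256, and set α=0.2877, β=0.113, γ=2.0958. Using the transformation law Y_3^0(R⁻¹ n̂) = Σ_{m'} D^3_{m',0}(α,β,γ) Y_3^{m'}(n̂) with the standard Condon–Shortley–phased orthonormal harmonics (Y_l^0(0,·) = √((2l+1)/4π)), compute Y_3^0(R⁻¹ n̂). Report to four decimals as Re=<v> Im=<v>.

Re=0.1379 Im=0.0000

Need the full column D^3_{m',0} for m'=−3..3 at α=0.2877, β=0.113, γ=2.0958.
cos(β/2)=0.998404, sin(β/2)=0.056470
d^3_{-3,0}: single k=3 term ⇒ +0.000801;  D = +0.000521+0.000609i
d^3_{-2,0}: k∈[2..3] ⇒ +0.017355 -0.000056 = +0.017299;  D = +0.014514+0.009414i
d^3_{-1,0}: k∈[1..3] ⇒ +0.194062 -0.001862 +0.000002 = +0.192201;  D = +0.184302+0.054537i
d^3_{0,0}: k∈[0..3] ⇒ +0.990464 -0.028517 +0.000091 -0.000000 = +0.962038;  D = +0.962038+0.000000i
d^3_{1,0}: k∈[0..2] ⇒ -0.194062 +0.001862 -0.000002 = -0.192201;  D = -0.184302+0.054537i
d^3_{2,0}: k∈[0..1] ⇒ +0.017355 -0.000056 = +0.017299;  D = +0.014514-0.009414i
d^3_{3,0}: single k=0 term ⇒ -0.000801;  D = -0.000521+0.000609i
Y_3^{m'}(θ=1.7355,φ=1.5256) and Σ D·Y over m':
  (+0.0005+0.0006i)·(-0.0541+0.3968i)  (+0.0145+0.0094i)·(+0.1624+0.0147i)  (+0.1843+0.0545i)·(-0.0125+0.2757i)  (+0.9620+0.0000i)·(+0.1753+0.0000i)  (-0.1843+0.0545i)·(+0.0125+0.2757i)  (+0.0145-0.0094i)·(+0.1624-0.0147i)  (-0.0005+0.0006i)·(+0.0541+0.3968i)
Y_3^0(R⁻¹ n̂) = +0.137910-0.000000i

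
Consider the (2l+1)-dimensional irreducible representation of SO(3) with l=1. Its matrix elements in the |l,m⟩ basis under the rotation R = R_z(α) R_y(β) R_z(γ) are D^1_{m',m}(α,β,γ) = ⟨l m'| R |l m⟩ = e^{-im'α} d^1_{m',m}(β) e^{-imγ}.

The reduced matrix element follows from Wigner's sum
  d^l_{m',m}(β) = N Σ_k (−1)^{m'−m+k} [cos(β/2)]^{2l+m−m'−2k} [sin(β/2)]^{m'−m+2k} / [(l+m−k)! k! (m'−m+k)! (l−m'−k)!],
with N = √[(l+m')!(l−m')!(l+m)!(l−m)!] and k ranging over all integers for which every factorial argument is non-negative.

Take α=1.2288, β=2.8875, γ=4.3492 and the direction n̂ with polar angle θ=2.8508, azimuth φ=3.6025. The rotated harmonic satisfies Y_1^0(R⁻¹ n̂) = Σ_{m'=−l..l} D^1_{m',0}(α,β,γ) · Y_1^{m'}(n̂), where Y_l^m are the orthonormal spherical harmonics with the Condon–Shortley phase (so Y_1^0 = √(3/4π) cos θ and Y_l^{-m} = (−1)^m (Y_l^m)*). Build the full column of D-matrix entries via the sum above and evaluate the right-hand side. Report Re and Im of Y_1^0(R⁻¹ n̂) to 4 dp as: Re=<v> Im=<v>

Need the full column D^1_{m',0} for m'=−1..1 at α=1.2288, β=2.8875, γ=4.3492.
cos(β/2)=0.126705, sin(β/2)=0.991940
d^1_{-1,0}: single k=1 term ⇒ +0.177744;  D = +0.059610+0.167450i
d^1_{0,0}: k∈[0..1] ⇒ +0.016054 -0.983946 = -0.967892;  D = -0.967892+0.000000i
d^1_{1,0}: single k=0 term ⇒ -0.177744;  D = -0.059610+0.167450i
Y_1^{m'}(θ=2.8508,φ=3.6025) and Σ D·Y over m':
  (+0.0596+0.1674i)·(-0.0887+0.0441i)  (-0.9679+0.0000i)·(-0.4681+0.0000i)  (-0.0596+0.1674i)·(+0.0887+0.0441i)
Y_1^0(R⁻¹ n̂) = +0.427728+0.000000i

Re=0.4277 Im=0.0000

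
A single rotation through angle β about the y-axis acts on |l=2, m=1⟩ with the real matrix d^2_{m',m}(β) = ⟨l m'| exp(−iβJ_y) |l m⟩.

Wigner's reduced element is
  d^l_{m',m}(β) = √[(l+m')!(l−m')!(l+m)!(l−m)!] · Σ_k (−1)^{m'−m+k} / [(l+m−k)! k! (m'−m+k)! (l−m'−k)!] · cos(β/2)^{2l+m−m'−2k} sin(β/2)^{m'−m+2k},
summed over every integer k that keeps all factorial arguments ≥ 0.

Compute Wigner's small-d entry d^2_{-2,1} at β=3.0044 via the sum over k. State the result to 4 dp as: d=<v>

d=0.1361

d^2_{-2,1}(β=3.0044) via Wigner's sum:
c=cos(3.0044/2)=0.068543, s=sin(3.0044/2)=0.997648; N=√[1·24·6·1]=12.000000
The bounds max(0,m−m')=3 and min(l+m,l−m')=3 give 1 term
  k=3: (−1)^0·12.0000/(6)·0.0685^1·0.9976^3 = +0.136120
d^2_{-2,1}(3.0044) = +0.136120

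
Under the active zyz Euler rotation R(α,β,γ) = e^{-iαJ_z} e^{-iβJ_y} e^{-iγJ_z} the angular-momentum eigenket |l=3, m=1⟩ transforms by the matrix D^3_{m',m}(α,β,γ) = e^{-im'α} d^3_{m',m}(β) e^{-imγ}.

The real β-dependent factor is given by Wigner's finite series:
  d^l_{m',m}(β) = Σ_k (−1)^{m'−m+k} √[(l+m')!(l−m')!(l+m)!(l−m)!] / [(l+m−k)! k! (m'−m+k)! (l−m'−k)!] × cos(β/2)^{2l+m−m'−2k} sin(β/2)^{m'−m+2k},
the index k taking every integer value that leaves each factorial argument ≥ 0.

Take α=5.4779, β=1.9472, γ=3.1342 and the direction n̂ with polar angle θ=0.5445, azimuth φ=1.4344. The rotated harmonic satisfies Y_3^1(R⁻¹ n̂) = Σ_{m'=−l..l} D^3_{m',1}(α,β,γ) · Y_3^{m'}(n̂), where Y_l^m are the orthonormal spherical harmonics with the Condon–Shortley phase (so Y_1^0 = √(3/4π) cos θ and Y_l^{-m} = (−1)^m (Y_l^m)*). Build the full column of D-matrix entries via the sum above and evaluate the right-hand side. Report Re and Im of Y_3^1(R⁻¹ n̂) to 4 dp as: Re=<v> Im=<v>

Re=-0.1935 Im=0.1141

Need the full column D^3_{m',1} for m'=−3..3 at α=5.4779, β=1.9472, γ=3.1342.
cos(β/2)=0.562326, sin(β/2)=0.826915
d^3_{-3,1}: single k=4 term ⇒ +0.572620;  D = +0.425505+0.383197i
d^3_{-2,1}: k∈[3..4] ⇒ +0.635885 -0.687534 = -0.051649;  D = -0.001672-0.051622i
d^3_{-1,1}: k∈[2..4] ⇒ +0.410230 -1.182800 +0.319718 = -0.452852;  D = +0.316189-0.324191i
d^3_{0,1}: k∈[1..3] ⇒ +0.161062 -1.044865 +0.753155 = -0.130648;  D = +0.130644+0.000966i
d^3_{1,1}: k∈[0..2] ⇒ +0.031618 -0.546973 +0.887100 = +0.371745;  D = -0.255595-0.269935i
d^3_{2,1}: k∈[0..1] ⇒ -0.147029 +0.635885 = +0.488856;  D = +0.023049-0.488312i
d^3_{3,1}: single k=0 term ⇒ +0.264802;  D = +0.199369-0.174277i
Y_3^{m'}(θ=0.5445,φ=1.4344) and Σ D·Y over m':
  (+0.4255+0.3832i)·(-0.0231+0.0532i)  (-0.0017-0.0516i)·(-0.2259-0.0632i)  (+0.3162-0.3242i)·(+0.0605-0.4409i)  (+0.1306+0.0010i)·(+0.2102+0.0000i)  (-0.2556-0.2699i)·(-0.0605-0.4409i)  (+0.0230-0.4883i)·(-0.2259+0.0632i)  (+0.1994-0.1743i)·(+0.0231+0.0532i)
Y_3^1(R⁻¹ n̂) = -0.193455+0.114111i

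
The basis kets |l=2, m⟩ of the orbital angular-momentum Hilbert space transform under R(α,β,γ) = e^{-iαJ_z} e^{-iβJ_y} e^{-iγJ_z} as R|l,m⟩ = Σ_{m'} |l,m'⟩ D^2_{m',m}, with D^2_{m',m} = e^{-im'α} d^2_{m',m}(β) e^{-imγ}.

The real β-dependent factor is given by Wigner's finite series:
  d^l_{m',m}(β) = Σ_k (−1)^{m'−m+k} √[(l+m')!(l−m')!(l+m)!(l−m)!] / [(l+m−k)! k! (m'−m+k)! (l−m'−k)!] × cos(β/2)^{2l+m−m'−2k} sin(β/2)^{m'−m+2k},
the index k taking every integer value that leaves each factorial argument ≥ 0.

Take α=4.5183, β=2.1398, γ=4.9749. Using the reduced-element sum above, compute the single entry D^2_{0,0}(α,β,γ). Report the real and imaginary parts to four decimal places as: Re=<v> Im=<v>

Re=-0.0646 Im=0.0000

Split into d^2_{0,0}(β=2.1398) × two z-phases.
Half-angle: c=0.480212, s=0.877152. N=√(2·2·2·2)=4.000000
k: max(0,(0)−(0))=0 … min(2+(0),2−(0))=2
  k=0: (−1)^0·4.0000/(4)·0.4802^4·0.8772^0 = +0.053178
  k=1: (−1)^1·4.0000/(1)·0.4802^2·0.8772^2 = -0.709702
  k=2: (−1)^2·4.0000/(4)·0.4802^0·0.8772^4 = +0.591971
d^2_{0,0}(2.1398) = +0.053178 -0.709702 +0.591971 = -0.064553
Phases: e^{-i·(0)·4.5183}=+1.000000+0.000000i, e^{-i·(0)·4.9749}=+1.000000+0.000000i ⇒ D=-0.064553+0.000000i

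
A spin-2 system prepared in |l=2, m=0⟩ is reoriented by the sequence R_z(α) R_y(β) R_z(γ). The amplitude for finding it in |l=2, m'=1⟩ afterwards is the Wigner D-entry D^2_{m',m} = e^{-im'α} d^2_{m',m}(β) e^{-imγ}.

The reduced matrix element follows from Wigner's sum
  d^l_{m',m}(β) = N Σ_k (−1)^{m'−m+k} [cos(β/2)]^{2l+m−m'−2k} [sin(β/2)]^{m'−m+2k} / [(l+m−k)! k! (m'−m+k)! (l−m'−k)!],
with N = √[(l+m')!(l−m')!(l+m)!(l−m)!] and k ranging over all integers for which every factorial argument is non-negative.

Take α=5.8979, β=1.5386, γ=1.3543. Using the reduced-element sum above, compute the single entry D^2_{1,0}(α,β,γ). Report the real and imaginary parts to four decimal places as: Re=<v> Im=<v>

Re=-0.0365 Im=-0.0148

Split into d^2_{1,0}(β=1.5386) × two z-phases.
c=cos(1.5386/2)=0.718398, s=sin(1.5386/2)=0.695633; N=√[6·1·2·2]=4.898979
k: max(0,(0)−(1))=0 … min(2+(0),2−(1))=1
  k=0: (−1)^1·4.8990/(2)·0.7184^3·0.6956^1 = -0.631758
  k=1: (−1)^2·4.8990/(2)·0.7184^1·0.6956^3 = +0.592353
d^2_{1,0}(1.5386) = -0.631758 +0.592353 = -0.039405
Phases: e^{-i·(1)·5.8979}=+0.926691+0.375824i, e^{-i·(0)·1.3543}=+1.000000+0.000000i ⇒ D=-0.036516-0.014809i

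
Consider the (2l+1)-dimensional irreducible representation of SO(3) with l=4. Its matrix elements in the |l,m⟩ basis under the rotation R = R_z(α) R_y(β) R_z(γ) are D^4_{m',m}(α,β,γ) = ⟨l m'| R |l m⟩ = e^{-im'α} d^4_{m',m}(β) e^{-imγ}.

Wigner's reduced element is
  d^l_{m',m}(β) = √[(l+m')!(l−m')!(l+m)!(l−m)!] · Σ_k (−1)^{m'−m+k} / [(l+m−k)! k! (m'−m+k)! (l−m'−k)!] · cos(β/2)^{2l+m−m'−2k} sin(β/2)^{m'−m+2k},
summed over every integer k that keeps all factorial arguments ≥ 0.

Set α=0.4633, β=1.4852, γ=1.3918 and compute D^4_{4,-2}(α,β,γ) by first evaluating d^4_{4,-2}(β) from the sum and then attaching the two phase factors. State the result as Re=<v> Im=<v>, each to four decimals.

Split into d^4_{4,-2}(β=1.4852) × two z-phases.
c=cos(1.4852/2)=0.736713, s=sin(1.4852/2)=0.676206; N=√[40320·1·2·720]=7619.763776
The bounds max(0,m−m')=0 and min(l+m,l−m')=0 give 1 term
  k=0: (−1)^6·7619.7638/(1440)·0.7367^2·0.6762^6 = +0.274567
d^4_{4,-2}(1.4852) = +0.274567
Phases: e^{-i·(4)·0.4633}=-0.278665-0.960388i, e^{-i·(-2)·1.3918}=-0.936602+0.350395i ⇒ D=+0.164057+0.220164i

Re=0.1641 Im=0.2202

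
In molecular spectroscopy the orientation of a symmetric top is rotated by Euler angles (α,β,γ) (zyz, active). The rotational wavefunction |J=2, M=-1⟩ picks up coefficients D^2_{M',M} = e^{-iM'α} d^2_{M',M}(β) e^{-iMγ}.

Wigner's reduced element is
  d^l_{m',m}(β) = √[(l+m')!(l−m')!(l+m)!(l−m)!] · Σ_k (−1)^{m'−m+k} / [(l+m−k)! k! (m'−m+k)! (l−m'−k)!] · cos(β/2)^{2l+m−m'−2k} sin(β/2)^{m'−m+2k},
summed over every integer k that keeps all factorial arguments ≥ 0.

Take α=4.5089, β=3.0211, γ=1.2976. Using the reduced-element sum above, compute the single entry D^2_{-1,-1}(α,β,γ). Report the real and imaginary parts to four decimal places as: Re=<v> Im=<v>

D^2_{-1,-1}(4.5089,3.0211,1.2976) = e^{-i·-1·4.5089}·d^2_{-1,-1}(3.0211)·e^{-i·-1·1.2976}. Compute d first:
Half-angle: c=0.060210, s=0.998186. N=√(1·6·1·6)=6.000000
The bounds max(0,m−m')=0 and min(l+m,l−m')=1 give 2 terms
  k=0: (−1)^0·6.0000/(6)·0.0602^4·0.9982^0 = +0.000013
  k=1: (−1)^1·6.0000/(2)·0.0602^2·0.9982^2 = -0.010836
d^2_{-1,-1}(3.0211) = +0.000013 -0.010836 = -0.010823
Phases: e^{-i·(-1)·4.5089}=-0.202088-0.979367i, e^{-i·(-1)·1.2976}=+0.269811+0.962913i ⇒ D=-0.009617+0.004966i

Re=-0.0096 Im=0.0050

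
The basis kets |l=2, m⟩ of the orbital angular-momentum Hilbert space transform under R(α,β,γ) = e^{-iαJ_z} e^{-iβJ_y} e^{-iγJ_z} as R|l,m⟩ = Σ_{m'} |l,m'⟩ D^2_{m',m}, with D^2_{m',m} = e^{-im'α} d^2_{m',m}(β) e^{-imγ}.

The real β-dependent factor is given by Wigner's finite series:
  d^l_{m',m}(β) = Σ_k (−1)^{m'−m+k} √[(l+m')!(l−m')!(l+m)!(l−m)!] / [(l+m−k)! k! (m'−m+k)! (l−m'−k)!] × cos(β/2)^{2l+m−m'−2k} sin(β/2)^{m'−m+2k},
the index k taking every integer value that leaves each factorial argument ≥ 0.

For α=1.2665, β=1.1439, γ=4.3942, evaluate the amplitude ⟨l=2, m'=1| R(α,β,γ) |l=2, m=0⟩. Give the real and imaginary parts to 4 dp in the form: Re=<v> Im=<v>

Split into d^2_{1,0}(β=1.1439) × two z-phases.
With c≡cos(β/2)=0.840847 and s≡sin(β/2)=0.541273, N=[6·1·2·2]^{1/2}=4.898979
The bounds max(0,m−m')=0 and min(l+m,l−m')=1 give 2 terms
  k=0: (−1)^1·4.8990/(2)·0.8408^3·0.5413^1 = -0.788212
  k=1: (−1)^2·4.8990/(2)·0.8408^1·0.5413^3 = +0.326619
d^2_{1,0}(1.1439) = -0.788212 +0.326619 = -0.461593
Attach z-rotation phases: D = e^{-i(1)(1.2665)}·(-0.461593)·e^{-i(0)(4.3942)} = -0.138303+0.440386i

Re=-0.1383 Im=0.4404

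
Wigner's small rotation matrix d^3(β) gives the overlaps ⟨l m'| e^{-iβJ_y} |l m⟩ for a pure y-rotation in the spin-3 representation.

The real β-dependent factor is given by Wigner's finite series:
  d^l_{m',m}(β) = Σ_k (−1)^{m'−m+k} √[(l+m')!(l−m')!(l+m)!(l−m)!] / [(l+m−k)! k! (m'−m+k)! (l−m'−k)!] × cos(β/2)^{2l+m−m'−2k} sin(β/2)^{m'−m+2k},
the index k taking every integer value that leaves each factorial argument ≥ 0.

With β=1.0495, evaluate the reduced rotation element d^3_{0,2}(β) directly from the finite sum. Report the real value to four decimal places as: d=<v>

d^3_{0,2}(β=1.0495) via Wigner's sum:
c=cos(1.0495/2)=0.865449, s=sin(1.0495/2)=0.500997; N=√[6·6·120·1]=65.726707
The bounds max(0,m−m')=2 and min(l+m,l−m')=3 give 2 terms
  k=2: (−1)^0·65.7267/(12)·0.8654^4·0.5010^2 = +0.771253
  k=3: (−1)^1·65.7267/(12)·0.8654^2·0.5010^4 = -0.258454
d^3_{0,2}(1.0495) = +0.771253 -0.258454 = +0.512799

d=0.5128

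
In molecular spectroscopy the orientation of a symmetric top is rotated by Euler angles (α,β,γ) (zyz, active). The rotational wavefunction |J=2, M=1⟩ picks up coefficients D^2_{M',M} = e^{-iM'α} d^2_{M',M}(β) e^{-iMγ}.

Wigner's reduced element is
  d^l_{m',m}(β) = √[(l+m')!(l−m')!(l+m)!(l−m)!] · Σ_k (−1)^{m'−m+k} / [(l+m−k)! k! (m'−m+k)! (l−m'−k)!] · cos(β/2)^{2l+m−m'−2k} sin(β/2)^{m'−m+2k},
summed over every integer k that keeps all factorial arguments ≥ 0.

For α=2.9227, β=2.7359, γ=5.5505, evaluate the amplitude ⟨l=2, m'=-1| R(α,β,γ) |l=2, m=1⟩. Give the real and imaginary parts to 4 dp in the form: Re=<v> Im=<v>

Re=0.6999 Im=0.3950

Split into d^2_{-1,1}(β=2.7359) × two z-phases.
Half-angle: c=0.201458, s=0.979497. N=√(1·6·6·1)=6.000000
The bounds max(0,m−m')=2 and min(l+m,l−m')=3 give 2 terms
  k=2: (−1)^0·6.0000/(2)·0.2015^2·0.9795^2 = +0.116815
  k=3: (−1)^1·6.0000/(6)·0.2015^0·0.9795^4 = -0.920476
d^2_{-1,1}(2.7359) = +0.116815 -0.920476 = -0.803662
Phases: e^{-i·(-1)·2.9227}=-0.976139+0.217149i, e^{-i·(1)·5.5505}=+0.743381+0.668868i ⇒ D=+0.699898+0.394987i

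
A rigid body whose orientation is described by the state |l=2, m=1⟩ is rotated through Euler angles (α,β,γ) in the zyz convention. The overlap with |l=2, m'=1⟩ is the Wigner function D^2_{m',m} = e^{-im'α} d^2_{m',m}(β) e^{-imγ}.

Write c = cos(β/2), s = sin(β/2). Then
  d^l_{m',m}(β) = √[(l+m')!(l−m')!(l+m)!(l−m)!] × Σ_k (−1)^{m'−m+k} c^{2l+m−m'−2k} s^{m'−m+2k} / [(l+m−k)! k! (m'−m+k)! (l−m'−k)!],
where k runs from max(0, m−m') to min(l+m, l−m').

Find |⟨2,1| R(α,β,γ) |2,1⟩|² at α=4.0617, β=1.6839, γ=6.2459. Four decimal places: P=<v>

D^2_{1,1}(4.0617,1.6839,6.2459) = e^{-i·1·4.0617}·d^2_{1,1}(1.6839)·e^{-i·1·6.2459}. Compute d first:
c=cos(1.6839/2)=0.666010, s=sin(1.6839/2)=0.745943; N=√[6·1·6·1]=6.000000
Admissible k: 0..1 (factorial args all ≥0)
  k=0: (−1)^0·6.0000/(6)·0.6660^4·0.7459^0 = +0.196753
  k=1: (−1)^1·6.0000/(2)·0.6660^2·0.7459^2 = -0.740447
d^2_{1,1}(1.6839) = +0.196753 -0.740447 = -0.543693
|D^2_{1,1}|² = |d^2_{1,1}(β)|² = (-0.543693)² = 0.295602 (the z-rotation phases have unit modulus)

P=0.2956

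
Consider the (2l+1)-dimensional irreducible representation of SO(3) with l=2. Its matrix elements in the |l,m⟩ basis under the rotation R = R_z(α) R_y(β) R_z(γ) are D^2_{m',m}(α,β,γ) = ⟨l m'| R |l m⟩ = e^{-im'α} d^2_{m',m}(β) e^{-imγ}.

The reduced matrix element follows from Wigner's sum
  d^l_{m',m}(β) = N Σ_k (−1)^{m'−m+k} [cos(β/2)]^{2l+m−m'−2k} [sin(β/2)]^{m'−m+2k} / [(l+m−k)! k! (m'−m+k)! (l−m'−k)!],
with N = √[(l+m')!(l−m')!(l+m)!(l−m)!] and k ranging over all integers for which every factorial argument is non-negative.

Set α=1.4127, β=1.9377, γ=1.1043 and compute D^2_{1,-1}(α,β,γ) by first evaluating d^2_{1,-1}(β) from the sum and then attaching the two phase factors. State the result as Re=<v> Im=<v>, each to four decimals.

Re=0.1829 Im=-0.0583

D^2_{1,-1}(1.4127,1.9377,1.1043) = e^{-i·1·1.4127}·d^2_{1,-1}(1.9377)·e^{-i·-1·1.1043}. Compute d first:
With c≡cos(β/2)=0.566248 and s≡sin(β/2)=0.824235, N=[6·1·1·6]^{1/2}=6.000000
k∈{0,1} keeps every argument non-negative
  k=0: (−1)^2·6.0000/(2)·0.5662^2·0.8242^2 = +0.653486
  k=1: (−1)^3·6.0000/(6)·0.5662^0·0.8242^4 = -0.461535
d^2_{1,-1}(1.9377) = +0.653486 -0.461535 = +0.191952
D = (+0.157439-0.987529i)·(+0.191952)·(+0.449760+0.893150i) = +0.182895-0.058264i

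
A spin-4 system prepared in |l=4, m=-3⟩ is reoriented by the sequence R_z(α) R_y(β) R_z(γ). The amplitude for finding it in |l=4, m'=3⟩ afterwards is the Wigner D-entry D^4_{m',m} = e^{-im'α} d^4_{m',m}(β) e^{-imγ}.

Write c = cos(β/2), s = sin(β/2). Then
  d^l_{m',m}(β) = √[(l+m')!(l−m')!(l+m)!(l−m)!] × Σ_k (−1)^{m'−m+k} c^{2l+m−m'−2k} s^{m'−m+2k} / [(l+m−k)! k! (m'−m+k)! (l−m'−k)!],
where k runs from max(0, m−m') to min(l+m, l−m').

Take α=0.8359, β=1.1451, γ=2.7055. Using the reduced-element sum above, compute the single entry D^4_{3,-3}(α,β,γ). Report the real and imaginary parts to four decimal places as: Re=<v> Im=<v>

D^4_{3,-3}(0.8359,1.1451,2.7055) = e^{-i·3·0.8359}·d^4_{3,-3}(1.1451)·e^{-i·-3·2.7055}. Compute d first:
c=cos(1.1451/2)=0.840522, s=sin(1.1451/2)=0.541777; N=√[5040·1·1·5040]=5040.000000
Admissible k: 0..1 (factorial args all ≥0)
  k=0: (−1)^6·5040.0000/(720)·0.8405^2·0.5418^6 = +0.125061
  k=1: (−1)^7·5040.0000/(5040)·0.8405^0·0.5418^8 = -0.007423
d^4_{3,-3}(1.1451) = +0.125061 -0.007423 = +0.117638
Attach z-rotation phases: D = e^{-i(3)(0.8359)}·(+0.117638)·e^{-i(-3)(2.7055)} = +0.091886-0.073455i

Re=0.0919 Im=-0.0735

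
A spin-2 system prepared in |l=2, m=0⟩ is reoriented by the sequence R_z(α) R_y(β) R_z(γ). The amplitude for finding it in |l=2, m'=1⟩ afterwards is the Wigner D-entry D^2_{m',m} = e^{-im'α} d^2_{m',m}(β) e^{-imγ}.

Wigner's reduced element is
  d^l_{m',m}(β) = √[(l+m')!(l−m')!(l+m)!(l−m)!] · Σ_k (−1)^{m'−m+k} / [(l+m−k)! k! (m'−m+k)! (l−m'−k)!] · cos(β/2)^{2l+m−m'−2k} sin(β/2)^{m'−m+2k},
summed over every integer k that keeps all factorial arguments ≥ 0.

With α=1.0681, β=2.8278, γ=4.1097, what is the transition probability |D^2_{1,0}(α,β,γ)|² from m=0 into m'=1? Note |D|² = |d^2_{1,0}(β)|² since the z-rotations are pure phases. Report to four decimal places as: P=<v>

Split into d^2_{1,0}(β=2.8278) × two z-phases.
c=cos(2.8278/2)=0.156253, s=sin(2.8278/2)=0.987717; N=√[6·1·2·2]=4.898979
k∈{0,1} keeps every argument non-negative
  k=0: (−1)^1·4.8990/(2)·0.1563^3·0.9877^1 = -0.009230
  k=1: (−1)^2·4.8990/(2)·0.1563^1·0.9877^3 = +0.368810
d^2_{1,0}(2.8278) = -0.009230 +0.368810 = +0.359580
|D^2_{1,0}|² = |d^2_{1,0}(β)|² = (+0.359580)² = 0.129298 (the z-rotation phases have unit modulus)

P=0.1293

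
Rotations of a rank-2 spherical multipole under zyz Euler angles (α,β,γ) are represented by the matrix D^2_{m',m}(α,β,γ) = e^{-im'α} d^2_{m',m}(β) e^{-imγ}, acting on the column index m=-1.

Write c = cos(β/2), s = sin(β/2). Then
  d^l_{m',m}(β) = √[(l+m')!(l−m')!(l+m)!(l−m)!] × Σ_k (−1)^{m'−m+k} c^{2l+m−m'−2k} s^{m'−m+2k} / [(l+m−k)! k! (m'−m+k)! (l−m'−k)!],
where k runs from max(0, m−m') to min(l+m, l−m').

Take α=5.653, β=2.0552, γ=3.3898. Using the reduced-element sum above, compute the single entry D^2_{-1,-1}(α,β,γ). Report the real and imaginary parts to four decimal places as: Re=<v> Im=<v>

Re=0.4788 Im=-0.1923

Split into d^2_{-1,-1}(β=2.0552) × two z-phases.
Half-angle: c=0.516875, s=0.856061. N=√(1·6·1·6)=6.000000
k∈{0,1} keeps every argument non-negative
  k=0: (−1)^0·6.0000/(6)·0.5169^4·0.8561^0 = +0.071374
  k=1: (−1)^1·6.0000/(2)·0.5169^2·0.8561^2 = -0.587356
d^2_{-1,-1}(2.0552) = +0.071374 -0.587356 = -0.515982
D = (+0.807918-0.589294i)·(-0.515982)·(-0.969354-0.245667i) = +0.478795-0.192336i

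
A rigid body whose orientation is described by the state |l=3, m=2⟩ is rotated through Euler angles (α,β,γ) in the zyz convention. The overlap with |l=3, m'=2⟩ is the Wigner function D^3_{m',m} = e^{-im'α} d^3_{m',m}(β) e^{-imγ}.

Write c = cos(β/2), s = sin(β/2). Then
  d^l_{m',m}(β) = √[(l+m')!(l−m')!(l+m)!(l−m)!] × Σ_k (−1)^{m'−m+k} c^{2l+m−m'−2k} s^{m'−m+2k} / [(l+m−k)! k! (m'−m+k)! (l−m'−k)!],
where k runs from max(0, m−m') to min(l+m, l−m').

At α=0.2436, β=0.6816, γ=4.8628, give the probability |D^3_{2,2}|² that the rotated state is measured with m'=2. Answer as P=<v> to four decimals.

P=0.0677

Split into d^3_{2,2}(β=0.6816) × two z-phases.
With c≡cos(β/2)=0.942488 and s≡sin(β/2)=0.334241, N=[120·1·120·1]^{1/2}=120.000000
Admissible k: 0..1 (factorial args all ≥0)
  k=0: (−1)^0·120.0000/(120)·0.9425^6·0.3342^0 = +0.700896
  k=1: (−1)^1·120.0000/(24)·0.9425^4·0.3342^2 = -0.440750
d^3_{2,2}(0.6816) = +0.700896 -0.440750 = +0.260146
|D^3_{2,2}|² = |d^3_{2,2}(β)|² = (+0.260146)² = 0.067676 (the z-rotation phases have unit modulus)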